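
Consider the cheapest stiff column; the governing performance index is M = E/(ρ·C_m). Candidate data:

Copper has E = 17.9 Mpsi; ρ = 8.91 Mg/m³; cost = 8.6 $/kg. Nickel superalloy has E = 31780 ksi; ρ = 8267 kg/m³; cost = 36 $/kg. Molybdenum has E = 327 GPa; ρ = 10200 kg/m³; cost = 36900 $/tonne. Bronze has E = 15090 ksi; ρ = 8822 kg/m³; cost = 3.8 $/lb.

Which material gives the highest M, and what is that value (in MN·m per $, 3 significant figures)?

copper, M = 1.61 MN·m per $

In SI units:
  copper: E = 123.4 GPa, ρ = 8910 kg/m³, cost = 8.600 $/kg
  nickel superalloy: E = 219.1 GPa, ρ = 8267 kg/m³, cost = 36.00 $/kg
  molybdenum: E = 327.0 GPa, ρ = 10200 kg/m³, cost = 36.90 $/kg
  bronze: E = 104.0 GPa, ρ = 8822 kg/m³, cost = 8.377 $/kg
  copper: M = 1.61 MN·m per $
  bronze: M = 1.41 MN·m per $
  molybdenum: M = 0.869 MN·m per $
  nickel superalloy: M = 0.736 MN·m per $
Copper ranks first.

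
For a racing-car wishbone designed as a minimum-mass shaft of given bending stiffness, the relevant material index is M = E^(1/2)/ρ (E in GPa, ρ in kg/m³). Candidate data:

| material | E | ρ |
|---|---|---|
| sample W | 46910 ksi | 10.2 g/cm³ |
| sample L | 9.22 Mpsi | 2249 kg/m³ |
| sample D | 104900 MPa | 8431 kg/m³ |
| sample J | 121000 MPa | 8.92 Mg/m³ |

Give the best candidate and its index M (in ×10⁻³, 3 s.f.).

In SI units:
  sample W: E = 323.4 GPa, ρ = 10200 kg/m³
  sample L: E = 63.57 GPa, ρ = 2249 kg/m³
  sample D: E = 104.9 GPa, ρ = 8431 kg/m³
  sample J: E = 121.0 GPa, ρ = 8920 kg/m³
  sample L: M = 3.55×10⁻³
  sample W: M = 1.76×10⁻³
  sample J: M = 1.23×10⁻³
  sample D: M = 1.21×10⁻³
Highest index: sample L.

sample L, M = 3.55×10⁻³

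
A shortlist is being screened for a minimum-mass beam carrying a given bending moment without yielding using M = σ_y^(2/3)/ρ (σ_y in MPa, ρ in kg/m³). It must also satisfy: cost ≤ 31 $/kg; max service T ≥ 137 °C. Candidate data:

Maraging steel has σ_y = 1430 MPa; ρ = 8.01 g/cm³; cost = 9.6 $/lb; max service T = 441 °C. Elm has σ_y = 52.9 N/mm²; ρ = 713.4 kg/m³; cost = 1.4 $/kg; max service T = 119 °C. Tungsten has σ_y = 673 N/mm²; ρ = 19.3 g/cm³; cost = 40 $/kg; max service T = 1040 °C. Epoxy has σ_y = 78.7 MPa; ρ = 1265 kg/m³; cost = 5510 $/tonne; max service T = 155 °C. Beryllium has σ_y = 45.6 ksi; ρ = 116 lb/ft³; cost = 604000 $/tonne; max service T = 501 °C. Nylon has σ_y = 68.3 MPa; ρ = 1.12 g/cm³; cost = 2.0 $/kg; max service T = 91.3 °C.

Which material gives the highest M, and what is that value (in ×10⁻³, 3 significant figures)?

Screen on constraints: cost ≤ 31 $/kg; max service T ≥ 137 °C. Survivors: maraging steel, epoxy.
In SI units:
  maraging steel: σ_y = 1430 MPa, ρ = 8010 kg/m³
  epoxy: σ_y = 78.70 MPa, ρ = 1265 kg/m³
  maraging steel: M = 15.8×10⁻³
  epoxy: M = 14.5×10⁻³
The maximum is for maraging steel.

maraging steel, M = 15.8×10⁻³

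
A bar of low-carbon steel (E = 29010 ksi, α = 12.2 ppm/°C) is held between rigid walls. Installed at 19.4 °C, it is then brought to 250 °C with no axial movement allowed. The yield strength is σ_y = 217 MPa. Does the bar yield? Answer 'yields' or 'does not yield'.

yields

E = 29010 ksi = 200.0 GPa.
ΔT = 230.6 K. Constrained thermal stress σ = E·α·ΔT = 200.0×10³ MPa × 12.2×10⁻⁶ × 230.6 = 563 MPa (compressive).
Compare to σ_y = 217 MPa: σ ≥ σ_y, so it yields.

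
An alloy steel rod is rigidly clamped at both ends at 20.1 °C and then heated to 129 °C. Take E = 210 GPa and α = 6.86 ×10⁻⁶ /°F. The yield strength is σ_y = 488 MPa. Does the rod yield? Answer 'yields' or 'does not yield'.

does not yield

α = 6.86×10⁻⁶/°F × 9/5 = 12.3×10⁻⁶/K.
ΔT = 108.9 K. Constrained thermal stress σ = E·α·ΔT = 210.0×10³ MPa × 12.3×10⁻⁶ × 108.9 = 282 MPa (compressive).
Compare to σ_y = 488 MPa: σ < σ_y, so it does not yield.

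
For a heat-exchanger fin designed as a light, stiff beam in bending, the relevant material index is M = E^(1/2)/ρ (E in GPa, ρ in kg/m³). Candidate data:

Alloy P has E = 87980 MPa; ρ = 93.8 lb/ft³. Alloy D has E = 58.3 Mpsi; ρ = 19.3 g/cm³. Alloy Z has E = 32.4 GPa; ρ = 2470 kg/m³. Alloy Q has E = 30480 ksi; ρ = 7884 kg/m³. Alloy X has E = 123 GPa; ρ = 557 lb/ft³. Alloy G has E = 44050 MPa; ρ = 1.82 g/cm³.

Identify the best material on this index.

alloy P

In SI units:
  alloy P: E = 87.98 GPa, ρ = 1503 kg/m³
  alloy D: E = 402.0 GPa, ρ = 19300 kg/m³
  alloy Z: E = 32.40 GPa, ρ = 2470 kg/m³
  alloy Q: E = 210.2 GPa, ρ = 7884 kg/m³
  alloy X: E = 123.0 GPa, ρ = 8922 kg/m³
  alloy G: E = 44.05 GPa, ρ = 1820 kg/m³
  alloy P: M = 6.24×10⁻³
  alloy G: M = 3.65×10⁻³
  alloy Z: M = 2.30×10⁻³
  alloy Q: M = 1.84×10⁻³
  alloy X: M = 1.24×10⁻³
  alloy D: M = 1.04×10⁻³
Alloy P has the largest M.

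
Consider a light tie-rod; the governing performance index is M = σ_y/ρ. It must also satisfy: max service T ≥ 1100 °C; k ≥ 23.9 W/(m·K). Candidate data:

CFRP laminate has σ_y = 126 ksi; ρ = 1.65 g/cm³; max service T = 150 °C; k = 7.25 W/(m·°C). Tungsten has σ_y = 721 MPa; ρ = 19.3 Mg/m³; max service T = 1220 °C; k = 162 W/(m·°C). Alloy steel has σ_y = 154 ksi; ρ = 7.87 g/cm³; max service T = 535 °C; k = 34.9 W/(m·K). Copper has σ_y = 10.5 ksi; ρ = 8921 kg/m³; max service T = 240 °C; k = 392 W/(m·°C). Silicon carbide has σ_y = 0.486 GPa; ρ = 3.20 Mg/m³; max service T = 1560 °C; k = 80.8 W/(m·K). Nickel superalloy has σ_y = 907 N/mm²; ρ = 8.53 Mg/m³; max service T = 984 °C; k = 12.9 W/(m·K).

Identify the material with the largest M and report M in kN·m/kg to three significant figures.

silicon carbide, M = 152 kN·m/kg

Screen on constraints: max service T ≥ 1100 °C; k ≥ 23.9 W/(m·K). Survivors: tungsten, silicon carbide.
After converting to SI:
  tungsten: σ_y = 721.0 MPa, ρ = 19300 kg/m³
  silicon carbide: σ_y = 486.0 MPa, ρ = 3200 kg/m³
  silicon carbide: M = 152 kN·m/kg
  tungsten: M = 37.4 kN·m/kg
Highest index: silicon carbide.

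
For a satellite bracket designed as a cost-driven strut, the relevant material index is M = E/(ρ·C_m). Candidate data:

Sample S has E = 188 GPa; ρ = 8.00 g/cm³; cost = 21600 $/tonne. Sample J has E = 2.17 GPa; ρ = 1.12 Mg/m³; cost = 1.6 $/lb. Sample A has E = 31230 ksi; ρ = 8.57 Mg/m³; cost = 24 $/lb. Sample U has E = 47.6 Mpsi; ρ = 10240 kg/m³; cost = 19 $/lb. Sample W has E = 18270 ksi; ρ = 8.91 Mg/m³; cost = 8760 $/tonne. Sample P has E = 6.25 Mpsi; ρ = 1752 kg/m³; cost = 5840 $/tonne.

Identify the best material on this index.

Normalizing units and computing the index:
  sample S: E = 188.0 GPa, ρ = 8000 kg/m³, cost = 21.60 $/kg
  sample J: E = 2.170 GPa, ρ = 1120 kg/m³, cost = 3.527 $/kg
  sample A: E = 215.3 GPa, ρ = 8570 kg/m³, cost = 52.91 $/kg
  sample U: E = 328.2 GPa, ρ = 10240 kg/m³, cost = 41.89 $/kg
  sample W: E = 126.0 GPa, ρ = 8910 kg/m³, cost = 8.760 $/kg
  sample P: E = 43.09 GPa, ρ = 1752 kg/m³, cost = 5.840 $/kg
  sample P: M = 4.21 MN·m per $
  sample W: M = 1.61 MN·m per $
  sample S: M = 1.09 MN·m per $
  sample U: M = 0.765 MN·m per $
  sample J: M = 0.549 MN·m per $
  sample A: M = 0.475 MN·m per $
Sample P ranks first.

sample P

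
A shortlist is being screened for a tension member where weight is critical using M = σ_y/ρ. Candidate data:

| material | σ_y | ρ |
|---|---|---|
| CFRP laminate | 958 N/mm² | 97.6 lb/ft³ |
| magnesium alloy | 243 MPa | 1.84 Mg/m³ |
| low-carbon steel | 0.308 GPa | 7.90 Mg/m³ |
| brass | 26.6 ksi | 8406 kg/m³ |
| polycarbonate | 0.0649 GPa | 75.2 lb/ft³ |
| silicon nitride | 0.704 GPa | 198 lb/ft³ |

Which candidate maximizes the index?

CFRP laminate

Normalizing units and computing the index:
  CFRP laminate: σ_y = 958.0 MPa, ρ = 1563 kg/m³
  magnesium alloy: σ_y = 243.0 MPa, ρ = 1840 kg/m³
  low-carbon steel: σ_y = 308.0 MPa, ρ = 7900 kg/m³
  brass: σ_y = 183.4 MPa, ρ = 8406 kg/m³
  polycarbonate: σ_y = 64.90 MPa, ρ = 1205 kg/m³
  silicon nitride: σ_y = 704.0 MPa, ρ = 3172 kg/m³
  CFRP laminate: M = 613 kN·m/kg
  silicon nitride: M = 222 kN·m/kg
  magnesium alloy: M = 132 kN·m/kg
  polycarbonate: M = 53.9 kN·m/kg
  low-carbon steel: M = 39.0 kN·m/kg
  brass: M = 21.8 kN·m/kg
Highest index: CFRP laminate.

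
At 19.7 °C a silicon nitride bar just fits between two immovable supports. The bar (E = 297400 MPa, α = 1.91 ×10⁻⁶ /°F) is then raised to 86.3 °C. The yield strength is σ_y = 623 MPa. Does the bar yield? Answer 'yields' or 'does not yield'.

E = 297400 MPa = 297.4 GPa.
α = 1.91×10⁻⁶/°F × 9/5 = 3.44×10⁻⁶/K.
ΔT = 66.60 K. Constrained thermal stress σ = E·α·ΔT = 297.4×10³ MPa × 3.44×10⁻⁶ × 66.60 = 68.1 MPa (compressive).
Compare to σ_y = 623 MPa: σ < σ_y, so it does not yield.

does not yield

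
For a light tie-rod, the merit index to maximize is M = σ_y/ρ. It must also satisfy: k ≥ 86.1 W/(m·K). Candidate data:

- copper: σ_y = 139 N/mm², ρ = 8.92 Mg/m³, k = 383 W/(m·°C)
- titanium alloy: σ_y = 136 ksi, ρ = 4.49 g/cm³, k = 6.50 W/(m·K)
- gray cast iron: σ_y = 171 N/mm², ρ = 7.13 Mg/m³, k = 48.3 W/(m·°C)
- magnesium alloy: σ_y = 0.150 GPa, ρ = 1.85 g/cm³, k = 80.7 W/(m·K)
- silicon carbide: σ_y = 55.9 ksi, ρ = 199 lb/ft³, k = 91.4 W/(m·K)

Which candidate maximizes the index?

silicon carbide

Screen on constraints: k ≥ 86.1 W/(m·K). Survivors: copper, silicon carbide.
Normalizing units and computing the index:
  copper: σ_y = 139.0 MPa, ρ = 8920 kg/m³
  silicon carbide: σ_y = 385.4 MPa, ρ = 3188 kg/m³
  silicon carbide: M = 121 kN·m/kg
  copper: M = 15.6 kN·m/kg
Silicon carbide ranks first.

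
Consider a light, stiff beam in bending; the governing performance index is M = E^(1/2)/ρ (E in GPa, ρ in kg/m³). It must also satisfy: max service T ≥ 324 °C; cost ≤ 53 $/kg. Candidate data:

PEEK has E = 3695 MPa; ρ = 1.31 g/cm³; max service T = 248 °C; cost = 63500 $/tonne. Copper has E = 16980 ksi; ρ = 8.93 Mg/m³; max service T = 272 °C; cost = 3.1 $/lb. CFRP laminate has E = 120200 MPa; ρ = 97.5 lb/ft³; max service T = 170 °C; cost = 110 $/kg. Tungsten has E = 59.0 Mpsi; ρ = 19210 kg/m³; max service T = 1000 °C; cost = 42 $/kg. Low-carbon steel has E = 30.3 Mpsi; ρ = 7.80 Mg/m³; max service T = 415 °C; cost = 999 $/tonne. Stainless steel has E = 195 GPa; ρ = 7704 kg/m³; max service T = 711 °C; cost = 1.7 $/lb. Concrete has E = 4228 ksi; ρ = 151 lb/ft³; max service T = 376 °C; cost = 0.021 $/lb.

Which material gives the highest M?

Screen on constraints: max service T ≥ 324 °C; cost ≤ 53 $/kg. Survivors: tungsten, low-carbon steel, stainless steel, concrete.
Normalizing units and computing the index:
  tungsten: E = 406.8 GPa, ρ = 19210 kg/m³
  low-carbon steel: E = 208.9 GPa, ρ = 7800 kg/m³
  stainless steel: E = 195.0 GPa, ρ = 7704 kg/m³
  concrete: E = 29.15 GPa, ρ = 2419 kg/m³
  concrete: M = 2.23×10⁻³
  low-carbon steel: M = 1.85×10⁻³
  stainless steel: M = 1.81×10⁻³
  tungsten: M = 1.05×10⁻³
Concrete ranks first.

concrete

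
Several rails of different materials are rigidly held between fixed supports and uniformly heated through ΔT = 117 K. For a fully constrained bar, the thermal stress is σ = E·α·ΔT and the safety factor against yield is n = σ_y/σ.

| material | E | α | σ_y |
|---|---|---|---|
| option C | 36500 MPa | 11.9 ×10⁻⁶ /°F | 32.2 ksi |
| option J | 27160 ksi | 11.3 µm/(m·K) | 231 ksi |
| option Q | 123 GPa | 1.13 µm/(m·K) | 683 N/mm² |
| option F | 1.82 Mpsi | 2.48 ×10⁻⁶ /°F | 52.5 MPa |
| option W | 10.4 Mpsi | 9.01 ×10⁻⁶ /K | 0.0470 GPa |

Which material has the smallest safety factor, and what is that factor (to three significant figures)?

option W, n = 0.622

With everything in SI (GPa, ×10⁻⁶/K, MPa):
  option C: E = 36.50, α = 21.4, σ_y = 222.0 → σ = 91.5 MPa, n = 2.43
  option J: E = 187.3, α = 11.3, σ_y = 1593 → σ = 248 MPa, n = 6.43
  option Q: E = 123.0, α = 1.13, σ_y = 683.0 → σ = 16.3 MPa, n = 42.0
  option F: E = 12.55, α = 4.46, σ_y = 52.50 → σ = 6.55 MPa, n = 8.01
  option W: E = 71.71, α = 9.01, σ_y = 47.00 → σ = 75.6 MPa, n = 0.622
Smallest n: option W with n = 0.622.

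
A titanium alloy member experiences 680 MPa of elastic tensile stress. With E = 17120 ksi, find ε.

5.76×10⁻³

E = 17120 ksi = 118.0 GPa = 118000 MPa.
ε = σ/E = 680 / 118000 = 5.76×10⁻³.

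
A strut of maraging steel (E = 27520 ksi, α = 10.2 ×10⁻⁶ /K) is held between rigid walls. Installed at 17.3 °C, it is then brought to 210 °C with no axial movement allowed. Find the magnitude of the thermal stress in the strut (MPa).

E = 27520 ksi = 189.7 GPa.
ΔT = 192.7 K. Constrained thermal stress σ = E·α·ΔT = 189.7×10³ MPa × 10.2×10⁻⁶ × 192.7 = 373 MPa (compressive).

373 MPa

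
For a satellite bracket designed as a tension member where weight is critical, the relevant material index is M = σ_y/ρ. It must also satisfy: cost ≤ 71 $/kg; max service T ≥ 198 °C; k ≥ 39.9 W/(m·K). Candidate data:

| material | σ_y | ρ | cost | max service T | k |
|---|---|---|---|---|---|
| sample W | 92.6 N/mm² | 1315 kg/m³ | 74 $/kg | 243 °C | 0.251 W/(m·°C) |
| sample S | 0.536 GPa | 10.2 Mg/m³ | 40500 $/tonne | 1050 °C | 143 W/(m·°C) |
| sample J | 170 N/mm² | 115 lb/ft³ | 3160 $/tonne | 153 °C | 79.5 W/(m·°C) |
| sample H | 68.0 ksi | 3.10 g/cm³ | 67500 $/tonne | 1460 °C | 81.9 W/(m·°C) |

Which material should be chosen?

Screen on constraints: cost ≤ 71 $/kg; max service T ≥ 198 °C; k ≥ 39.9 W/(m·K). Survivors: sample S, sample H.
In SI units:
  sample S: σ_y = 536.0 MPa, ρ = 10200 kg/m³
  sample H: σ_y = 468.8 MPa, ρ = 3100 kg/m³
  sample H: M = 151 kN·m/kg
  sample S: M = 52.5 kN·m/kg
The maximum is for sample H.

sample H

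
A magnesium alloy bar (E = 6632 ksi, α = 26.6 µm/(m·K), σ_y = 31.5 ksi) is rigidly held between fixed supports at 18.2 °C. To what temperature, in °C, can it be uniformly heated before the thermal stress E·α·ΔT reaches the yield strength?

197 °C

E = 6632 ksi = 45.73 GPa.
σ_y = 31.5 ksi = 217.2 MPa.
E·α·ΔT = 217.2 MPa ⇒ ΔT = 217.2 / (45.73×10³ × 26.6×10⁻⁶) = 178.6 K.
T = 18.2 + 178.6 = 196.8 °C.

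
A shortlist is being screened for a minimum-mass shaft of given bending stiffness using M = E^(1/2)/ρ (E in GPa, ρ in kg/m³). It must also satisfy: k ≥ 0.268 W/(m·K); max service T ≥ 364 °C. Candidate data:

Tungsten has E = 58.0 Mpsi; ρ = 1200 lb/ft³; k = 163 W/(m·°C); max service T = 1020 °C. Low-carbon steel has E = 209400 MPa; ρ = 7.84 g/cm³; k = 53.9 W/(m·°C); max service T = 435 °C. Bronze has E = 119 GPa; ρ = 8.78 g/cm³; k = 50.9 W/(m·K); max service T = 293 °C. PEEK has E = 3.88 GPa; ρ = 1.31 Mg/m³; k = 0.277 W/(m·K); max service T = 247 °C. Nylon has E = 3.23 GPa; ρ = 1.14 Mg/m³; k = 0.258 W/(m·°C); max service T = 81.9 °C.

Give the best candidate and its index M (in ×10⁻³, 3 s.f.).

low-carbon steel, M = 1.85×10⁻³

Screen on constraints: k ≥ 0.268 W/(m·K); max service T ≥ 364 °C. Survivors: tungsten, low-carbon steel.
Normalizing units and computing the index:
  tungsten: E = 399.9 GPa, ρ = 19220 kg/m³
  low-carbon steel: E = 209.4 GPa, ρ = 7840 kg/m³
  low-carbon steel: M = 1.85×10⁻³
  tungsten: M = 1.04×10⁻³
The maximum is for low-carbon steel.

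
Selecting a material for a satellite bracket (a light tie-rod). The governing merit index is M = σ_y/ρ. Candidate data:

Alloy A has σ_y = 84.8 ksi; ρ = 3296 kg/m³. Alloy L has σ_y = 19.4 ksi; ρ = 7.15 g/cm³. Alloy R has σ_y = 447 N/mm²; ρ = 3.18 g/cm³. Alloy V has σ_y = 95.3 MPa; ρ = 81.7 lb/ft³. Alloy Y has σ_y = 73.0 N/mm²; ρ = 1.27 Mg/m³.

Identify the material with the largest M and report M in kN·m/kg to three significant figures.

After converting to SI:
  alloy A: σ_y = 584.7 MPa, ρ = 3296 kg/m³
  alloy L: σ_y = 133.8 MPa, ρ = 7150 kg/m³
  alloy R: σ_y = 447.0 MPa, ρ = 3180 kg/m³
  alloy V: σ_y = 95.30 MPa, ρ = 1309 kg/m³
  alloy Y: σ_y = 73.00 MPa, ρ = 1270 kg/m³
  alloy A: M = 177 kN·m/kg
  alloy R: M = 141 kN·m/kg
  alloy V: M = 72.8 kN·m/kg
  alloy Y: M = 57.5 kN·m/kg
  alloy L: M = 18.7 kN·m/kg
The maximum is for alloy A.

alloy A, M = 177 kN·m/kg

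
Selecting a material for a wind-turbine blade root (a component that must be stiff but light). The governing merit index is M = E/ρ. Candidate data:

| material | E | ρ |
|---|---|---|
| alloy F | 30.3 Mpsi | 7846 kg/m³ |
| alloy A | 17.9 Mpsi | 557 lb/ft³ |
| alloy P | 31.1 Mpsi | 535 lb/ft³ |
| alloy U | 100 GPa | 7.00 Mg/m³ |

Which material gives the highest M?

alloy F

Convert each candidate to consistent units, then evaluate M:
  alloy F: E = 208.9 GPa, ρ = 7846 kg/m³
  alloy A: E = 123.4 GPa, ρ = 8922 kg/m³
  alloy P: E = 214.4 GPa, ρ = 8570 kg/m³
  alloy U: E = 100.0 GPa, ρ = 7000 kg/m³
  alloy F: M = 26.6 MN·m/kg
  alloy P: M = 25.0 MN·m/kg
  alloy U: M = 14.3 MN·m/kg
  alloy A: M = 13.8 MN·m/kg
The maximum is for alloy F.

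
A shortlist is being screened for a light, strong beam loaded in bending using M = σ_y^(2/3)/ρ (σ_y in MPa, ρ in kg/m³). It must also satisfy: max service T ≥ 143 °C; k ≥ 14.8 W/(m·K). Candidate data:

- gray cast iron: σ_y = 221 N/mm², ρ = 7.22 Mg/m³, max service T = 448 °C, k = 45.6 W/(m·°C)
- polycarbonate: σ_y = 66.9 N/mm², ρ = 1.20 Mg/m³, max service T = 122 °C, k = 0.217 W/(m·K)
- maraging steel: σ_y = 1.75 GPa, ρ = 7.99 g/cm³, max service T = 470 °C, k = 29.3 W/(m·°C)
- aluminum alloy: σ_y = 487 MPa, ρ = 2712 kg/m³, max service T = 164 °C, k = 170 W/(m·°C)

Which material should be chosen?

aluminum alloy

Screen on constraints: max service T ≥ 143 °C; k ≥ 14.8 W/(m·K). Survivors: gray cast iron, maraging steel, aluminum alloy.
In SI units:
  gray cast iron: σ_y = 221.0 MPa, ρ = 7220 kg/m³
  maraging steel: σ_y = 1750 MPa, ρ = 7990 kg/m³
  aluminum alloy: σ_y = 487.0 MPa, ρ = 2712 kg/m³
  aluminum alloy: M = 22.8×10⁻³
  maraging steel: M = 18.2×10⁻³
  gray cast iron: M = 5.06×10⁻³
The maximum is for aluminum alloy.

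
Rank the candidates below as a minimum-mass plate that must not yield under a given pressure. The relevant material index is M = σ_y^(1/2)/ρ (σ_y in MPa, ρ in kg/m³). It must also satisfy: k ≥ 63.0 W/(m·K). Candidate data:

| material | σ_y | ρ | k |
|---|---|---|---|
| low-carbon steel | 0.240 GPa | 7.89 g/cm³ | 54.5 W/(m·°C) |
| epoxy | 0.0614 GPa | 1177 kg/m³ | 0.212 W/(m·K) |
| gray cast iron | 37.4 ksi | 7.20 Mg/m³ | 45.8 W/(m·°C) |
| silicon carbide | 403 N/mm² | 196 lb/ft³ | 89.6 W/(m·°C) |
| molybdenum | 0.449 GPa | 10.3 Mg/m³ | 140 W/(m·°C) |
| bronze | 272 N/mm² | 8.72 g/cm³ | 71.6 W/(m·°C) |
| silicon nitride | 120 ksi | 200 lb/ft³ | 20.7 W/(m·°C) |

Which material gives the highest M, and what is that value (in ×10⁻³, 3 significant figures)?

Screen on constraints: k ≥ 63.0 W/(m·K). Survivors: silicon carbide, molybdenum, bronze.
After converting to SI:
  silicon carbide: σ_y = 403.0 MPa, ρ = 3140 kg/m³
  molybdenum: σ_y = 449.0 MPa, ρ = 10300 kg/m³
  bronze: σ_y = 272.0 MPa, ρ = 8720 kg/m³
  silicon carbide: M = 6.39×10⁻³
  molybdenum: M = 2.06×10⁻³
  bronze: M = 1.89×10⁻³
The maximum is for silicon carbide.

silicon carbide, M = 6.39×10⁻³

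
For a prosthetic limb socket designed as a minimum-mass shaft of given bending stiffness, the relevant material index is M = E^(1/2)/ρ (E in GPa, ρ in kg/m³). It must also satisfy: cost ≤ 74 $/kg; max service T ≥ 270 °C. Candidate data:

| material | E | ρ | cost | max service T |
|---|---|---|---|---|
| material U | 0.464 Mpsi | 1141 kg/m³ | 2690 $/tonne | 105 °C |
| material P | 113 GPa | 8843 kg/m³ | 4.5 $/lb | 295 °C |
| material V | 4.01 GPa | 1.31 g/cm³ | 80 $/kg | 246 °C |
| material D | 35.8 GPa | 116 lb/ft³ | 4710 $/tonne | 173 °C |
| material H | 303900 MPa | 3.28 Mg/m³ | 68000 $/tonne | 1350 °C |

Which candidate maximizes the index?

Screen on constraints: cost ≤ 74 $/kg; max service T ≥ 270 °C. Survivors: material P, material H.
Convert each candidate to consistent units, then evaluate M:
  material P: E = 113.0 GPa, ρ = 8843 kg/m³
  material H: E = 303.9 GPa, ρ = 3280 kg/m³
  material H: M = 5.31×10⁻³
  material P: M = 1.20×10⁻³
The maximum is for material H.

material H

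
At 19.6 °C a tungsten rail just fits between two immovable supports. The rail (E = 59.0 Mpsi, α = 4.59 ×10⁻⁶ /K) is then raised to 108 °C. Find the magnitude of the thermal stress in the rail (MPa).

E = 59.0 Mpsi = 406.8 GPa.
ΔT = 88.40 K. Constrained thermal stress σ = E·α·ΔT = 406.8×10³ MPa × 4.59×10⁻⁶ × 88.40 = 165 MPa (compressive).

165 MPa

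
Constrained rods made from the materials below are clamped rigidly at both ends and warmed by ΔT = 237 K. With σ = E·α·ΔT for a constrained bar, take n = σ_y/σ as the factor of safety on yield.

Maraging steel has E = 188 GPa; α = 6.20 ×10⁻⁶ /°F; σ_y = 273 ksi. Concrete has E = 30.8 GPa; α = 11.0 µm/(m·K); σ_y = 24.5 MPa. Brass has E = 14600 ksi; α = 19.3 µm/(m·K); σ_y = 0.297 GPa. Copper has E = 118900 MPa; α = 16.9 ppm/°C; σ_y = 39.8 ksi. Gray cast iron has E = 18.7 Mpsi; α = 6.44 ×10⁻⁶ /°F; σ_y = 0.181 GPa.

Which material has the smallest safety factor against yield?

concrete

With everything in SI (GPa, ×10⁻⁶/K, MPa):
  maraging steel: E = 188.0, α = 11.2, σ_y = 1882 → σ = 497 MPa, n = 3.79
  concrete: E = 30.80, α = 11.0, σ_y = 24.50 → σ = 80.3 MPa, n = 0.305
  brass: E = 100.7, α = 19.3, σ_y = 297.0 → σ = 460 MPa, n = 0.645
  copper: E = 118.9, α = 16.9, σ_y = 274.4 → σ = 476 MPa, n = 0.576
  gray cast iron: E = 128.9, α = 11.6, σ_y = 181.0 → σ = 354 MPa, n = 0.511
Concrete has the lowest safety factor, n = 0.305.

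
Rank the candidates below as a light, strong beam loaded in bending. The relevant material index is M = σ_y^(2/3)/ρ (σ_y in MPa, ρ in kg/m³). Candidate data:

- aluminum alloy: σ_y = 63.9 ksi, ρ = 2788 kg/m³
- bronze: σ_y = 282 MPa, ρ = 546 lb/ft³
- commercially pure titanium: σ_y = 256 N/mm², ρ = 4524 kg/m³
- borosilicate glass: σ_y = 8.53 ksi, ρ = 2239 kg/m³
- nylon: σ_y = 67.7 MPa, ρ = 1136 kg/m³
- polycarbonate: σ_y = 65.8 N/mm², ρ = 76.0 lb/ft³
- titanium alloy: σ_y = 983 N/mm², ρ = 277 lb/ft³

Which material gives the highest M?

In SI units:
  aluminum alloy: σ_y = 440.6 MPa, ρ = 2788 kg/m³
  bronze: σ_y = 282.0 MPa, ρ = 8746 kg/m³
  commercially pure titanium: σ_y = 256.0 MPa, ρ = 4524 kg/m³
  borosilicate glass: σ_y = 58.81 MPa, ρ = 2239 kg/m³
  nylon: σ_y = 67.70 MPa, ρ = 1136 kg/m³
  polycarbonate: σ_y = 65.80 MPa, ρ = 1217 kg/m³
  titanium alloy: σ_y = 983.0 MPa, ρ = 4437 kg/m³
  titanium alloy: M = 22.3×10⁻³
  aluminum alloy: M = 20.8×10⁻³
  nylon: M = 14.6×10⁻³
  polycarbonate: M = 13.4×10⁻³
  commercially pure titanium: M = 8.91×10⁻³
  borosilicate glass: M = 6.75×10⁻³
  bronze: M = 4.92×10⁻³
Titanium alloy ranks first.

titanium alloy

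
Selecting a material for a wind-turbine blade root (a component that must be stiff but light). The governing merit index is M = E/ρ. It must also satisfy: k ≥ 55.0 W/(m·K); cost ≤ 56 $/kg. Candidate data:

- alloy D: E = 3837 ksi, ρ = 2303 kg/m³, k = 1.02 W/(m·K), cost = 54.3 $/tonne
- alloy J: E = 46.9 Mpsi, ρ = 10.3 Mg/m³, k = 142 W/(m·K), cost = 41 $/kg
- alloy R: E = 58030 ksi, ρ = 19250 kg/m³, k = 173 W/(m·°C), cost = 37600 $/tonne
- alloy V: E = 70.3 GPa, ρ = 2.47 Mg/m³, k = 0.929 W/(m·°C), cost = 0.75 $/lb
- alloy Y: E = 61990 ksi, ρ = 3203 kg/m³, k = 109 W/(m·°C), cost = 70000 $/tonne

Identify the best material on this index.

alloy J

Screen on constraints: k ≥ 55.0 W/(m·K); cost ≤ 56 $/kg. Survivors: alloy J, alloy R.
Putting every candidate on a common basis:
  alloy J: E = 323.4 GPa, ρ = 10300 kg/m³
  alloy R: E = 400.1 GPa, ρ = 19250 kg/m³
  alloy J: M = 31.4 MN·m/kg
  alloy R: M = 20.8 MN·m/kg
The maximum is for alloy J.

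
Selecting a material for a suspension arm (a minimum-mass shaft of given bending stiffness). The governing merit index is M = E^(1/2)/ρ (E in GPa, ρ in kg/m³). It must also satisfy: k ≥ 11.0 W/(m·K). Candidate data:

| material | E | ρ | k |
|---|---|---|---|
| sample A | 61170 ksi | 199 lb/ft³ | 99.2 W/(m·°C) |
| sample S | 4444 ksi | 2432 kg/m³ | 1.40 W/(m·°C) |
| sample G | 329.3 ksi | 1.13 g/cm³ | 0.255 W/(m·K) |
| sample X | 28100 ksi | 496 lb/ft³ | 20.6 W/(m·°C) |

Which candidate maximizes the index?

sample A

Screen on constraints: k ≥ 11.0 W/(m·K). Survivors: sample A, sample X.
After converting to SI:
  sample A: E = 421.8 GPa, ρ = 3188 kg/m³
  sample X: E = 193.7 GPa, ρ = 7945 kg/m³
  sample A: M = 6.44×10⁻³
  sample X: M = 1.75×10⁻³
Sample A ranks first.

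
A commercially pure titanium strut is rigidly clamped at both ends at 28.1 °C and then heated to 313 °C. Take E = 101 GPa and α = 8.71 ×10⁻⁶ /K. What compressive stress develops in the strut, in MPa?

251 MPa

ΔT = 284.9 K. Constrained thermal stress σ = E·α·ΔT = 101.0×10³ MPa × 8.71×10⁻⁶ × 284.9 = 251 MPa (compressive).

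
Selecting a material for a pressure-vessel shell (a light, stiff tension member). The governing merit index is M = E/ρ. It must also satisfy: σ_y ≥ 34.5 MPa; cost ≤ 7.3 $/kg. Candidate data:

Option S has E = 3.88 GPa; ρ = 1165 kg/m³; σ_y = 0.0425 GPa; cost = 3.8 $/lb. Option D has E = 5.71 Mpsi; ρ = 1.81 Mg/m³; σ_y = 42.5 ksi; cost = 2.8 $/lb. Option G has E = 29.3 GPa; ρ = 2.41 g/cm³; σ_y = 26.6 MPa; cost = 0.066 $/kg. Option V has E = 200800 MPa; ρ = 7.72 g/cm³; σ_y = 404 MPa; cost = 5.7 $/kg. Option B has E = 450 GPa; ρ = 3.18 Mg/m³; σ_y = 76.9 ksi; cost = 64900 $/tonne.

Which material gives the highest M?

option V

Screen on constraints: σ_y ≥ 34.5 MPa; cost ≤ 7.3 $/kg. Survivors: option D, option V.
Convert each candidate to consistent units, then evaluate M:
  option D: E = 39.37 GPa, ρ = 1810 kg/m³
  option V: E = 200.8 GPa, ρ = 7720 kg/m³
  option V: M = 26.0 MN·m/kg
  option D: M = 21.8 MN·m/kg
Option V ranks first.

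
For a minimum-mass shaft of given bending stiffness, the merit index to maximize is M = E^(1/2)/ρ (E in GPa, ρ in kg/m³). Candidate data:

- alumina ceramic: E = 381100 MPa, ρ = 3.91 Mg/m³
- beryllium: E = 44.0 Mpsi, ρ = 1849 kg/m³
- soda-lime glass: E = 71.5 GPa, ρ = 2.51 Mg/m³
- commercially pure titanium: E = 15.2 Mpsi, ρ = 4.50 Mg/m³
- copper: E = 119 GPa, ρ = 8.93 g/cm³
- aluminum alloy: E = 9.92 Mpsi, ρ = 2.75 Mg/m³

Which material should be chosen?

beryllium

After converting to SI:
  alumina ceramic: E = 381.1 GPa, ρ = 3910 kg/m³
  beryllium: E = 303.4 GPa, ρ = 1849 kg/m³
  soda-lime glass: E = 71.50 GPa, ρ = 2510 kg/m³
  commercially pure titanium: E = 104.8 GPa, ρ = 4500 kg/m³
  copper: E = 119.0 GPa, ρ = 8930 kg/m³
  aluminum alloy: E = 68.40 GPa, ρ = 2750 kg/m³
  beryllium: M = 9.42×10⁻³
  alumina ceramic: M = 4.99×10⁻³
  soda-lime glass: M = 3.37×10⁻³
  aluminum alloy: M = 3.01×10⁻³
  commercially pure titanium: M = 2.27×10⁻³
  copper: M = 1.22×10⁻³
Beryllium has the largest M.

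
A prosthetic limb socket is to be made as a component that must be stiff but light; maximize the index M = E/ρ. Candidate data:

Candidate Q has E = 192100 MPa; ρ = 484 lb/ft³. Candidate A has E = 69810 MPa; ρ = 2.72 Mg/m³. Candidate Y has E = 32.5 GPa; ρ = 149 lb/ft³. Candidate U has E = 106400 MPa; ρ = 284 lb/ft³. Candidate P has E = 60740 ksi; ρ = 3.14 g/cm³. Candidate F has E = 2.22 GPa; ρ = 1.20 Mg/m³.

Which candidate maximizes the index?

candidate P

In SI units:
  candidate Q: E = 192.1 GPa, ρ = 7753 kg/m³
  candidate A: E = 69.81 GPa, ρ = 2720 kg/m³
  candidate Y: E = 32.50 GPa, ρ = 2387 kg/m³
  candidate U: E = 106.4 GPa, ρ = 4549 kg/m³
  candidate P: E = 418.8 GPa, ρ = 3140 kg/m³
  candidate F: E = 2.220 GPa, ρ = 1200 kg/m³
  candidate P: M = 133 MN·m/kg
  candidate A: M = 25.7 MN·m/kg
  candidate Q: M = 24.8 MN·m/kg
  candidate U: M = 23.4 MN·m/kg
  candidate Y: M = 13.6 MN·m/kg
  candidate F: M = 1.85 MN·m/kg
Candidate P ranks first.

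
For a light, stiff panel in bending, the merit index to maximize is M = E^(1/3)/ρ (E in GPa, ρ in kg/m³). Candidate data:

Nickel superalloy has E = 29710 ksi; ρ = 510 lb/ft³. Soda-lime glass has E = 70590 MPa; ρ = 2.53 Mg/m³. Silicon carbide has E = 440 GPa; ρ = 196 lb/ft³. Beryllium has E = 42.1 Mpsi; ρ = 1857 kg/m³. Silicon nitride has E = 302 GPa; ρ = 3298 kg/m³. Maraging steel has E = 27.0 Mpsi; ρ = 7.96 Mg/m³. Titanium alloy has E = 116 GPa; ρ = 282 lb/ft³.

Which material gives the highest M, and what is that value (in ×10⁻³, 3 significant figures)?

In SI units:
  nickel superalloy: E = 204.8 GPa, ρ = 8169 kg/m³
  soda-lime glass: E = 70.59 GPa, ρ = 2530 kg/m³
  silicon carbide: E = 440.0 GPa, ρ = 3140 kg/m³
  beryllium: E = 290.3 GPa, ρ = 1857 kg/m³
  silicon nitride: E = 302.0 GPa, ρ = 3298 kg/m³
  maraging steel: E = 186.2 GPa, ρ = 7960 kg/m³
  titanium alloy: E = 116.0 GPa, ρ = 4517 kg/m³
  beryllium: M = 3.57×10⁻³
  silicon carbide: M = 2.42×10⁻³
  silicon nitride: M = 2.03×10⁻³
  soda-lime glass: M = 1.63×10⁻³
  titanium alloy: M = 1.08×10⁻³
  nickel superalloy: M = 0.722×10⁻³
  maraging steel: M = 0.717×10⁻³
Beryllium has the largest M.

beryllium, M = 3.57×10⁻³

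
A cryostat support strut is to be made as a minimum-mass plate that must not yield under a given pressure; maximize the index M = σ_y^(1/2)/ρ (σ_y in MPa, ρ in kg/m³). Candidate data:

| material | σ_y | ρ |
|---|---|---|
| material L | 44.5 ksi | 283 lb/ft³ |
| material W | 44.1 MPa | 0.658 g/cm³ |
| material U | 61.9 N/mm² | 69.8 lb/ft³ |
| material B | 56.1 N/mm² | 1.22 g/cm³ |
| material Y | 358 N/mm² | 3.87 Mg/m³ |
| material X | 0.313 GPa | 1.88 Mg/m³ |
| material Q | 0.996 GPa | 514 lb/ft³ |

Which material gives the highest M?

After converting to SI:
  material L: σ_y = 306.8 MPa, ρ = 4533 kg/m³
  material W: σ_y = 44.10 MPa, ρ = 658.0 kg/m³
  material U: σ_y = 61.90 MPa, ρ = 1118 kg/m³
  material B: σ_y = 56.10 MPa, ρ = 1220 kg/m³
  material Y: σ_y = 358.0 MPa, ρ = 3870 kg/m³
  material X: σ_y = 313.0 MPa, ρ = 1880 kg/m³
  material Q: σ_y = 996.0 MPa, ρ = 8233 kg/m³
  material W: M = 10.1×10⁻³
  material X: M = 9.41×10⁻³
  material U: M = 7.04×10⁻³
  material B: M = 6.14×10⁻³
  material Y: M = 4.89×10⁻³
  material L: M = 3.86×10⁻³
  material Q: M = 3.83×10⁻³
The maximum is for material W.

material W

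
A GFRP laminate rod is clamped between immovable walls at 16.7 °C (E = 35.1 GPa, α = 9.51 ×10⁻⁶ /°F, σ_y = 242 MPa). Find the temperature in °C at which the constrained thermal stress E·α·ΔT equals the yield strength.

α = 9.51×10⁻⁶/°F × 9/5 = 17.1×10⁻⁶/K.
E·α·ΔT = 242.0 MPa ⇒ ΔT = 242.0 / (35.10×10³ × 17.1×10⁻⁶) = 402.8 K.
T = 16.7 + 402.8 = 419.5 °C.

419 °C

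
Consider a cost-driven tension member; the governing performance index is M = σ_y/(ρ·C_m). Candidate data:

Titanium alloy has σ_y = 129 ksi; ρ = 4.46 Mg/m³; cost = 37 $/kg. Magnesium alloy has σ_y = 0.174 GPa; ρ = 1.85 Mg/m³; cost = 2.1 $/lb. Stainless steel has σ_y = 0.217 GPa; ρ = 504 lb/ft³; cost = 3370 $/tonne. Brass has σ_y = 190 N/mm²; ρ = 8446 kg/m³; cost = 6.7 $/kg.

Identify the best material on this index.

Putting every candidate on a common basis:
  titanium alloy: σ_y = 889.4 MPa, ρ = 4460 kg/m³, cost = 37.00 $/kg
  magnesium alloy: σ_y = 174.0 MPa, ρ = 1850 kg/m³, cost = 4.630 $/kg
  stainless steel: σ_y = 217.0 MPa, ρ = 8073 kg/m³, cost = 3.370 $/kg
  brass: σ_y = 190.0 MPa, ρ = 8446 kg/m³, cost = 6.700 $/kg
  magnesium alloy: M = 20.3 kN·m per $
  stainless steel: M = 7.98 kN·m per $
  titanium alloy: M = 5.39 kN·m per $
  brass: M = 3.36 kN·m per $
The maximum is for magnesium alloy.

magnesium alloy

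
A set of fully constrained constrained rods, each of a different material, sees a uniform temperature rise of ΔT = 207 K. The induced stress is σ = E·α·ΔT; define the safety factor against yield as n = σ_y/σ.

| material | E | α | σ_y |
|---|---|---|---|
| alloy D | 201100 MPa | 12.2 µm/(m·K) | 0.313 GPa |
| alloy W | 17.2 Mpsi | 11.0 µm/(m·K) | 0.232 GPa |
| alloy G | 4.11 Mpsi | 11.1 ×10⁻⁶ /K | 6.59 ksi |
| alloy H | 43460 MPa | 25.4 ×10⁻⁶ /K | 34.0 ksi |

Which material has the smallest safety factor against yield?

alloy D

In consistent units (E in GPa, α in ×10⁻⁶/K, σ_y in MPa):
  alloy D: E = 201.1, α = 12.2, σ_y = 313.0 → σ = 508 MPa, n = 0.616
  alloy W: E = 118.6, α = 11.0, σ_y = 232.0 → σ = 270 MPa, n = 0.859
  alloy G: E = 28.34, α = 11.1, σ_y = 45.44 → σ = 65.1 MPa, n = 0.698
  alloy H: E = 43.46, α = 25.4, σ_y = 234.4 → σ = 229 MPa, n = 1.03
Smallest n: alloy D with n = 0.616.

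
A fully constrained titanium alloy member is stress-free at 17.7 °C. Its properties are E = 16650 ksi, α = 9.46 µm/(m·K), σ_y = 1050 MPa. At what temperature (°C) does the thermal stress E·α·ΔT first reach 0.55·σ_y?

549 °C

E = 16650 ksi = 114.8 GPa.
E·α·ΔT = 577.5 MPa ⇒ ΔT = 577.5 / (114.8×10³ × 9.46×10⁻⁶) = 531.8 K.
T = 17.7 + 531.8 = 549.5 °C.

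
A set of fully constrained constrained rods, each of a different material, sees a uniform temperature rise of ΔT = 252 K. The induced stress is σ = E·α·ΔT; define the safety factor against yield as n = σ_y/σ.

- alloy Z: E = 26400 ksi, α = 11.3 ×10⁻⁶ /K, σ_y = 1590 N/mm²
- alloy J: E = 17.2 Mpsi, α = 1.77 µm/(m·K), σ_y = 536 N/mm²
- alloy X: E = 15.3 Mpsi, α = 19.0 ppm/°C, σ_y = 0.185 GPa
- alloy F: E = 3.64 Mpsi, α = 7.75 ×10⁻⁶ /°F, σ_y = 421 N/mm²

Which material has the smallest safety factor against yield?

alloy X

Per material, after unit conversion:
  alloy Z: E = 182.0, α = 11.3, σ_y = 1590 → σ = 518 MPa, n = 3.07
  alloy J: E = 118.6, α = 1.77, σ_y = 536.0 → σ = 52.9 MPa, n = 10.1
  alloy X: E = 105.5, α = 19.0, σ_y = 185.0 → σ = 505 MPa, n = 0.366
  alloy F: E = 25.10, α = 13.9, σ_y = 421.0 → σ = 88.2 MPa, n = 4.77
Alloy X has the lowest safety factor, n = 0.366.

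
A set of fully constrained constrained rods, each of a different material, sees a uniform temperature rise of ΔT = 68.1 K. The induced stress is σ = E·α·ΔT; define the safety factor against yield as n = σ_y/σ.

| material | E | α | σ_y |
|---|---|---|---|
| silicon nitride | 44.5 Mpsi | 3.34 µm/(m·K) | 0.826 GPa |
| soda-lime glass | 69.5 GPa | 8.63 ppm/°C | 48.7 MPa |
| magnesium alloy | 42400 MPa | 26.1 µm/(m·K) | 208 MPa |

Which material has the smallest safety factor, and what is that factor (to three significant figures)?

soda-lime glass, n = 1.19

With everything in SI (GPa, ×10⁻⁶/K, MPa):
  silicon nitride: E = 306.8, α = 3.34, σ_y = 826.0 → σ = 69.8 MPa, n = 11.8
  soda-lime glass: E = 69.50, α = 8.63, σ_y = 48.70 → σ = 40.8 MPa, n = 1.19
  magnesium alloy: E = 42.40, α = 26.1, σ_y = 208.0 → σ = 75.4 MPa, n = 2.76
The minimum is soda-lime glass at n = 1.19.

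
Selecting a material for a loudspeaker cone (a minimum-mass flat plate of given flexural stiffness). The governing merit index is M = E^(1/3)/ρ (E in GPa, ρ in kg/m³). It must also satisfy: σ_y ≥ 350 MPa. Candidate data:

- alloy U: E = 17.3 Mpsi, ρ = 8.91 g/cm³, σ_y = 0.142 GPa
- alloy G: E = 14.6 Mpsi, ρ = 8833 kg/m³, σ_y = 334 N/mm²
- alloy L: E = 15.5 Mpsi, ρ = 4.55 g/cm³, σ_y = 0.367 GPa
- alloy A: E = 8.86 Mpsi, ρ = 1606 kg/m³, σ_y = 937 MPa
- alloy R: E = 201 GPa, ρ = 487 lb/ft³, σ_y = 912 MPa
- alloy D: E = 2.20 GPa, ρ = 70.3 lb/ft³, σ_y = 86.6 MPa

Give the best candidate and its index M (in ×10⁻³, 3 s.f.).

alloy A, M = 2.45×10⁻³

Screen on constraints: σ_y ≥ 350 MPa. Survivors: alloy L, alloy A, alloy R.
Putting every candidate on a common basis:
  alloy L: E = 106.9 GPa, ρ = 4550 kg/m³
  alloy A: E = 61.09 GPa, ρ = 1606 kg/m³
  alloy R: E = 201.0 GPa, ρ = 7801 kg/m³
  alloy A: M = 2.45×10⁻³
  alloy L: M = 1.04×10⁻³
  alloy R: M = 0.751×10⁻³
Alloy A has the largest M.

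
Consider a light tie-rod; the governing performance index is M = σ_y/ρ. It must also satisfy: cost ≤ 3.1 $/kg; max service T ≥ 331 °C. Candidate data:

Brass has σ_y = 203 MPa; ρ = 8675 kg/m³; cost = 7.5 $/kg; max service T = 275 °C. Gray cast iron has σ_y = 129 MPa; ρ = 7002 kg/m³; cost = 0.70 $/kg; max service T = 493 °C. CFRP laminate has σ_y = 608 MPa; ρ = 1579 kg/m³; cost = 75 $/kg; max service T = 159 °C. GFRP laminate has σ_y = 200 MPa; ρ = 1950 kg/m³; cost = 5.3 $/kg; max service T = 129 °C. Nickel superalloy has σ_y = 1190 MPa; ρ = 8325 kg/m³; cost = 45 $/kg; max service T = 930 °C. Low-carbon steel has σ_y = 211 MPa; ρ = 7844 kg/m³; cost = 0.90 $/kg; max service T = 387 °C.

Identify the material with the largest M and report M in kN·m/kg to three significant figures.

Screen on constraints: cost ≤ 3.1 $/kg; max service T ≥ 331 °C. Survivors: gray cast iron, low-carbon steel.
Per-candidate index values:
  low-carbon steel: M = 26.9 kN·m/kg
  gray cast iron: M = 18.4 kN·m/kg
The maximum is for low-carbon steel.

low-carbon steel, M = 26.9 kN·m/kg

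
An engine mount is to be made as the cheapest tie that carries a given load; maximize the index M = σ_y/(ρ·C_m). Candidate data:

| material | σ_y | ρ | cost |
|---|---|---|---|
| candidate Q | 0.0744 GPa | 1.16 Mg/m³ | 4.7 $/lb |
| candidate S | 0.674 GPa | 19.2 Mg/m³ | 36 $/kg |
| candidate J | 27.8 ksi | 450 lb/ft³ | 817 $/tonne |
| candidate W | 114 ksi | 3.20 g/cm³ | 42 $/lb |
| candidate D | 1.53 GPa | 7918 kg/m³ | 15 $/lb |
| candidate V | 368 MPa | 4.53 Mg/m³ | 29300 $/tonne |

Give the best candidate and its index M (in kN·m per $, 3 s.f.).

Convert each candidate to consistent units, then evaluate M:
  candidate Q: σ_y = 74.40 MPa, ρ = 1160 kg/m³, cost = 10.36 $/kg
  candidate S: σ_y = 674.0 MPa, ρ = 19200 kg/m³, cost = 36.00 $/kg
  candidate J: σ_y = 191.7 MPa, ρ = 7208 kg/m³, cost = 0.8170 $/kg
  candidate W: σ_y = 786.0 MPa, ρ = 3200 kg/m³, cost = 92.59 $/kg
  candidate D: σ_y = 1530 MPa, ρ = 7918 kg/m³, cost = 33.07 $/kg
  candidate V: σ_y = 368.0 MPa, ρ = 4530 kg/m³, cost = 29.30 $/kg
  candidate J: M = 32.5 kN·m per $
  candidate Q: M = 6.19 kN·m per $
  candidate D: M = 5.84 kN·m per $
  candidate V: M = 2.77 kN·m per $
  candidate W: M = 2.65 kN·m per $
  candidate S: M = 0.975 kN·m per $
The maximum is for candidate J.

candidate J, M = 32.5 kN·m per $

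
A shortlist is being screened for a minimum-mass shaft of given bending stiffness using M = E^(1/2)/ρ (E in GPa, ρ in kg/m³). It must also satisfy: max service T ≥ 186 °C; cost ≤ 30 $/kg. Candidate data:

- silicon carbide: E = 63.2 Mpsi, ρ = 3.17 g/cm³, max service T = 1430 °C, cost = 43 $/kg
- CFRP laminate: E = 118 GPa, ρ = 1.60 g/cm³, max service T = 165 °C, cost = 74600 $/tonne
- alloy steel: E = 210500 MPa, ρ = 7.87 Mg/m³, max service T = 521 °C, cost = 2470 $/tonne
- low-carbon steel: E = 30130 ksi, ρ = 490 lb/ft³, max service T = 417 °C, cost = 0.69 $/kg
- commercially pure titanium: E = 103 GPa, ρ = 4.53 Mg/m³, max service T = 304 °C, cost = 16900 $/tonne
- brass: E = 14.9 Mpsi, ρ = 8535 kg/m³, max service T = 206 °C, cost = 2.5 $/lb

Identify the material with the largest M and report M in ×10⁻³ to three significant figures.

Screen on constraints: max service T ≥ 186 °C; cost ≤ 30 $/kg. Survivors: alloy steel, low-carbon steel, commercially pure titanium, brass.
Convert each candidate to consistent units, then evaluate M:
  alloy steel: E = 210.5 GPa, ρ = 7870 kg/m³
  low-carbon steel: E = 207.7 GPa, ρ = 7849 kg/m³
  commercially pure titanium: E = 103.0 GPa, ρ = 4530 kg/m³
  brass: E = 102.7 GPa, ρ = 8535 kg/m³
  commercially pure titanium: M = 2.24×10⁻³
  alloy steel: M = 1.84×10⁻³
  low-carbon steel: M = 1.84×10⁻³
  brass: M = 1.19×10⁻³
Highest index: commercially pure titanium.

commercially pure titanium, M = 2.24×10⁻³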